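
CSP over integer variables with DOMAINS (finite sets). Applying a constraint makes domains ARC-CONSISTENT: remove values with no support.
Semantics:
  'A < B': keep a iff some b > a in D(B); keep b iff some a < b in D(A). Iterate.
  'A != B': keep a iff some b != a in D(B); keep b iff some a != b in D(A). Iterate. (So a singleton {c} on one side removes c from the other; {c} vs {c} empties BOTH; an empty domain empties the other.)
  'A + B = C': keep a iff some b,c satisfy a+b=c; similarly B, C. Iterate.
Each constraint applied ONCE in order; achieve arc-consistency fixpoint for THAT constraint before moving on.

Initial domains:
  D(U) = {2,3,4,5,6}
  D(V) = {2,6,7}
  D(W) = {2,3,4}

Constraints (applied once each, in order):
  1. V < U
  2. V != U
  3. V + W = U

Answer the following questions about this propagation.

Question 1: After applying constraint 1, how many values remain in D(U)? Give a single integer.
Constraint 1 (V < U) on D(V)={2,6,7} D(U)={2,3,4,5,6}: V {2,6,7}->{2}; U {2,3,4,5,6}->{3,4,5,6}
So after constraint 1: D(U)={3,4,5,6}, size = 4

Answer: 4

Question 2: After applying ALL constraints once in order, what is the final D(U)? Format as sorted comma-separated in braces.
Constraint 1 (V < U) on D(V)={2,6,7} D(U)={2,3,4,5,6}: V {2,6,7}->{2}; U {2,3,4,5,6}->{3,4,5,6}
Constraint 2 (V != U) on D(V)={2} D(U)={3,4,5,6}: no change
Constraint 3 (V + W = U) on D(V)={2} D(W)={2,3,4} D(U)={3,4,5,6}: U {3,4,5,6}->{4,5,6}
So after all 3 constraints: D(U) = {4,5,6}

Answer: {4,5,6}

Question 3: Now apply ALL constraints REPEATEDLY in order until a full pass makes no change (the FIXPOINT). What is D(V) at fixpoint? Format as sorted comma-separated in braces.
Answer: {2}

Derivation:
pass 0 (initial): D(V)={2,6,7}
pass 1: U {2,3,4,5,6}->{4,5,6}; V {2,6,7}->{2}
pass 2: no change
Fixpoint after 2 passes: D(V) = {2}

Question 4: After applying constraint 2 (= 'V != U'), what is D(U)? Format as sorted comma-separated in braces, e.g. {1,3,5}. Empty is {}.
Constraint 1 (V < U) on D(V)={2,6,7} D(U)={2,3,4,5,6}: V {2,6,7}->{2}; U {2,3,4,5,6}->{3,4,5,6}
Constraint 2 (V != U) on D(V)={2} D(U)={3,4,5,6}: no change
So after constraint 2: D(U) = {3,4,5,6}

Answer: {3,4,5,6}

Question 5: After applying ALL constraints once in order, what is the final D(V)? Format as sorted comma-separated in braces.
Constraint 1 (V < U) on D(V)={2,6,7} D(U)={2,3,4,5,6}: V {2,6,7}->{2}; U {2,3,4,5,6}->{3,4,5,6}
Constraint 2 (V != U) on D(V)={2} D(U)={3,4,5,6}: no change
Constraint 3 (V + W = U) on D(V)={2} D(W)={2,3,4} D(U)={3,4,5,6}: U {3,4,5,6}->{4,5,6}
So after all 3 constraints: D(V) = {2}

Answer: {2}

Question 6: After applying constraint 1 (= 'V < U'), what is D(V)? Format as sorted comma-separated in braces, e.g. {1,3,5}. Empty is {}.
Constraint 1 (V < U) on D(V)={2,6,7} D(U)={2,3,4,5,6}: V {2,6,7}->{2}; U {2,3,4,5,6}->{3,4,5,6}
So after constraint 1: D(V) = {2}

Answer: {2}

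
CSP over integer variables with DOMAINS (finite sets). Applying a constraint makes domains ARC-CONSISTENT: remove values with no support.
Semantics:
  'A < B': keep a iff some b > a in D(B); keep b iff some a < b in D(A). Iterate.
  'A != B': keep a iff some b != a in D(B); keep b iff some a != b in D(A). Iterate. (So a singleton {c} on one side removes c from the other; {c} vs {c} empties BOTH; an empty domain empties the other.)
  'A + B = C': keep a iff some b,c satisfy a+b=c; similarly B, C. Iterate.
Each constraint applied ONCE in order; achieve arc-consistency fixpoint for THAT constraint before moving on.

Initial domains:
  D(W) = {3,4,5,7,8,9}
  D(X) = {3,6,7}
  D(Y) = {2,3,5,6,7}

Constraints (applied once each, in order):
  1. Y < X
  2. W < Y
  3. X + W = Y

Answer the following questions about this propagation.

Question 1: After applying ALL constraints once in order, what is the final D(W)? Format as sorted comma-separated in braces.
Constraint 1 (Y < X) on D(Y)={2,3,5,6,7} D(X)={3,6,7}: Y {2,3,5,6,7}->{2,3,5,6}
Constraint 2 (W < Y) on D(W)={3,4,5,7,8,9} D(Y)={2,3,5,6}: W {3,4,5,7,8,9}->{3,4,5}; Y {2,3,5,6}->{5,6}
Constraint 3 (X + W = Y) on D(X)={3,6,7} D(W)={3,4,5} D(Y)={5,6}: X {3,6,7}->{3}; W {3,4,5}->{3}; Y {5,6}->{6}
So after all 3 constraints: D(W) = {3}

Answer: {3}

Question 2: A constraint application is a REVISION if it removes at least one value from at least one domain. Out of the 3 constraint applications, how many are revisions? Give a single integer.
Answer: 3

Derivation:
Constraint 1 (Y < X) on D(Y)={2,3,5,6,7} D(X)={3,6,7}: Y {2,3,5,6,7}->{2,3,5,6} => REVISION
Constraint 2 (W < Y) on D(W)={3,4,5,7,8,9} D(Y)={2,3,5,6}: W {3,4,5,7,8,9}->{3,4,5}; Y {2,3,5,6}->{5,6} => REVISION
Constraint 3 (X + W = Y) on D(X)={3,6,7} D(W)={3,4,5} D(Y)={5,6}: X {3,6,7}->{3}; W {3,4,5}->{3}; Y {5,6}->{6} => REVISION
Total revisions = 3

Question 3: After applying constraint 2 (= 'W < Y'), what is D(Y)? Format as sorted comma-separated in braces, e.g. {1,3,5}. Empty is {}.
Answer: {5,6}

Derivation:
Constraint 1 (Y < X) on D(Y)={2,3,5,6,7} D(X)={3,6,7}: Y {2,3,5,6,7}->{2,3,5,6}
Constraint 2 (W < Y) on D(W)={3,4,5,7,8,9} D(Y)={2,3,5,6}: W {3,4,5,7,8,9}->{3,4,5}; Y {2,3,5,6}->{5,6}
So after constraint 2: D(Y) = {5,6}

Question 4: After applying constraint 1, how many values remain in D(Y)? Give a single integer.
Constraint 1 (Y < X) on D(Y)={2,3,5,6,7} D(X)={3,6,7}: Y {2,3,5,6,7}->{2,3,5,6}
So after constraint 1: D(Y)={2,3,5,6}, size = 4

Answer: 4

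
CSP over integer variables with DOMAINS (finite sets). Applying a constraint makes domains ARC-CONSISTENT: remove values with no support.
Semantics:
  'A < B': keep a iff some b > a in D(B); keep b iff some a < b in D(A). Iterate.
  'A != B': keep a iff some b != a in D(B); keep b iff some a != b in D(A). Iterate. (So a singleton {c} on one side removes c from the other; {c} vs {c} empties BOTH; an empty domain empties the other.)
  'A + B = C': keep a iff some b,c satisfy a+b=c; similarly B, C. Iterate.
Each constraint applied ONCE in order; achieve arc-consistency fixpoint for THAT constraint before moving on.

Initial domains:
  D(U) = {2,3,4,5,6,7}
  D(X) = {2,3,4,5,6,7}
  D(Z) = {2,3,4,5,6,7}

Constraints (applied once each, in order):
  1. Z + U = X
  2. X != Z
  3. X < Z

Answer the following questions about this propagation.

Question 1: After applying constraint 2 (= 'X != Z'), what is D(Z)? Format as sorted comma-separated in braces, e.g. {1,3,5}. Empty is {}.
Answer: {2,3,4,5}

Derivation:
Constraint 1 (Z + U = X) on D(Z)={2,3,4,5,6,7} D(U)={2,3,4,5,6,7} D(X)={2,3,4,5,6,7}: Z {2,3,4,5,6,7}->{2,3,4,5}; U {2,3,4,5,6,7}->{2,3,4,5}; X {2,3,4,5,6,7}->{4,5,6,7}
Constraint 2 (X != Z) on D(X)={4,5,6,7} D(Z)={2,3,4,5}: no change
So after constraint 2: D(Z) = {2,3,4,5}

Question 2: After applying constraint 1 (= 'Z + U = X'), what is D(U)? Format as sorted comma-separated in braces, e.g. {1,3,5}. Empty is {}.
Constraint 1 (Z + U = X) on D(Z)={2,3,4,5,6,7} D(U)={2,3,4,5,6,7} D(X)={2,3,4,5,6,7}: Z {2,3,4,5,6,7}->{2,3,4,5}; U {2,3,4,5,6,7}->{2,3,4,5}; X {2,3,4,5,6,7}->{4,5,6,7}
So after constraint 1: D(U) = {2,3,4,5}

Answer: {2,3,4,5}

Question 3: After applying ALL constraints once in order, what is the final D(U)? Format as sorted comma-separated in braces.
Answer: {2,3,4,5}

Derivation:
Constraint 1 (Z + U = X) on D(Z)={2,3,4,5,6,7} D(U)={2,3,4,5,6,7} D(X)={2,3,4,5,6,7}: Z {2,3,4,5,6,7}->{2,3,4,5}; U {2,3,4,5,6,7}->{2,3,4,5}; X {2,3,4,5,6,7}->{4,5,6,7}
Constraint 2 (X != Z) on D(X)={4,5,6,7} D(Z)={2,3,4,5}: no change
Constraint 3 (X < Z) on D(X)={4,5,6,7} D(Z)={2,3,4,5}: X {4,5,6,7}->{4}; Z {2,3,4,5}->{5}
So after all 3 constraints: D(U) = {2,3,4,5}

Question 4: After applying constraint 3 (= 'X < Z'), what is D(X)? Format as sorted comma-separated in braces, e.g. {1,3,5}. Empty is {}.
Constraint 1 (Z + U = X) on D(Z)={2,3,4,5,6,7} D(U)={2,3,4,5,6,7} D(X)={2,3,4,5,6,7}: Z {2,3,4,5,6,7}->{2,3,4,5}; U {2,3,4,5,6,7}->{2,3,4,5}; X {2,3,4,5,6,7}->{4,5,6,7}
Constraint 2 (X != Z) on D(X)={4,5,6,7} D(Z)={2,3,4,5}: no change
Constraint 3 (X < Z) on D(X)={4,5,6,7} D(Z)={2,3,4,5}: X {4,5,6,7}->{4}; Z {2,3,4,5}->{5}
So after constraint 3: D(X) = {4}

Answer: {4}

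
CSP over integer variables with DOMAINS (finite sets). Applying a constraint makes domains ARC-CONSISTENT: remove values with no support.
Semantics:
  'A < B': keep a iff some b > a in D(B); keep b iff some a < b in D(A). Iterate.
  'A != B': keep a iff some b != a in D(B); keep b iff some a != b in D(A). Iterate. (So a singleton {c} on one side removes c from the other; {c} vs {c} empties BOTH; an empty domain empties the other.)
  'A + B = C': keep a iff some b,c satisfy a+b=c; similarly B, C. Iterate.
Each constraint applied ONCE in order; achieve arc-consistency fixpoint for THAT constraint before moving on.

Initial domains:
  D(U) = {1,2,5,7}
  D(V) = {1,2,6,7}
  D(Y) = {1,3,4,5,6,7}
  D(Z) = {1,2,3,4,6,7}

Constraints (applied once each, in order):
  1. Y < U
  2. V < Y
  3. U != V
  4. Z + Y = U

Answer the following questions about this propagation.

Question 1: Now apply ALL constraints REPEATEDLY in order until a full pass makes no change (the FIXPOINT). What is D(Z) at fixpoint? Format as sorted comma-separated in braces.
Answer: {1,2,3,4}

Derivation:
pass 0 (initial): D(Z)={1,2,3,4,6,7}
pass 1: U {1,2,5,7}->{5,7}; V {1,2,6,7}->{1,2}; Y {1,3,4,5,6,7}->{3,4,5,6}; Z {1,2,3,4,6,7}->{1,2,3,4}
pass 2: no change
Fixpoint after 2 passes: D(Z) = {1,2,3,4}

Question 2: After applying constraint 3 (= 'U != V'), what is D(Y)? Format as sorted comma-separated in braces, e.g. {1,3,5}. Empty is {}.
Constraint 1 (Y < U) on D(Y)={1,3,4,5,6,7} D(U)={1,2,5,7}: Y {1,3,4,5,6,7}->{1,3,4,5,6}; U {1,2,5,7}->{2,5,7}
Constraint 2 (V < Y) on D(V)={1,2,6,7} D(Y)={1,3,4,5,6}: V {1,2,6,7}->{1,2}; Y {1,3,4,5,6}->{3,4,5,6}
Constraint 3 (U != V) on D(U)={2,5,7} D(V)={1,2}: no change
So after constraint 3: D(Y) = {3,4,5,6}

Answer: {3,4,5,6}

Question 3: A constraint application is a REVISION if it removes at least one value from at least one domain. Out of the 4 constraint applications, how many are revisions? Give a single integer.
Constraint 1 (Y < U) on D(Y)={1,3,4,5,6,7} D(U)={1,2,5,7}: Y {1,3,4,5,6,7}->{1,3,4,5,6}; U {1,2,5,7}->{2,5,7} => REVISION
Constraint 2 (V < Y) on D(V)={1,2,6,7} D(Y)={1,3,4,5,6}: V {1,2,6,7}->{1,2}; Y {1,3,4,5,6}->{3,4,5,6} => REVISION
Constraint 3 (U != V) on D(U)={2,5,7} D(V)={1,2}: no change => not a revision
Constraint 4 (Z + Y = U) on D(Z)={1,2,3,4,6,7} D(Y)={3,4,5,6} D(U)={2,5,7}: Z {1,2,3,4,6,7}->{1,2,3,4}; U {2,5,7}->{5,7} => REVISION
Total revisions = 3

Answer: 3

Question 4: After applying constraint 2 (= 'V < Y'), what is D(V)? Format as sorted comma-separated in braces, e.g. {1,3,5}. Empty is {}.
Answer: {1,2}

Derivation:
Constraint 1 (Y < U) on D(Y)={1,3,4,5,6,7} D(U)={1,2,5,7}: Y {1,3,4,5,6,7}->{1,3,4,5,6}; U {1,2,5,7}->{2,5,7}
Constraint 2 (V < Y) on D(V)={1,2,6,7} D(Y)={1,3,4,5,6}: V {1,2,6,7}->{1,2}; Y {1,3,4,5,6}->{3,4,5,6}
So after constraint 2: D(V) = {1,2}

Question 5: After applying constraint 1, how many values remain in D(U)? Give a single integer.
Answer: 3

Derivation:
Constraint 1 (Y < U) on D(Y)={1,3,4,5,6,7} D(U)={1,2,5,7}: Y {1,3,4,5,6,7}->{1,3,4,5,6}; U {1,2,5,7}->{2,5,7}
So after constraint 1: D(U)={2,5,7}, size = 3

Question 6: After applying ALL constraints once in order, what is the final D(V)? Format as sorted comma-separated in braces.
Answer: {1,2}

Derivation:
Constraint 1 (Y < U) on D(Y)={1,3,4,5,6,7} D(U)={1,2,5,7}: Y {1,3,4,5,6,7}->{1,3,4,5,6}; U {1,2,5,7}->{2,5,7}
Constraint 2 (V < Y) on D(V)={1,2,6,7} D(Y)={1,3,4,5,6}: V {1,2,6,7}->{1,2}; Y {1,3,4,5,6}->{3,4,5,6}
Constraint 3 (U != V) on D(U)={2,5,7} D(V)={1,2}: no change
Constraint 4 (Z + Y = U) on D(Z)={1,2,3,4,6,7} D(Y)={3,4,5,6} D(U)={2,5,7}: Z {1,2,3,4,6,7}->{1,2,3,4}; U {2,5,7}->{5,7}
So after all 4 constraints: D(V) = {1,2}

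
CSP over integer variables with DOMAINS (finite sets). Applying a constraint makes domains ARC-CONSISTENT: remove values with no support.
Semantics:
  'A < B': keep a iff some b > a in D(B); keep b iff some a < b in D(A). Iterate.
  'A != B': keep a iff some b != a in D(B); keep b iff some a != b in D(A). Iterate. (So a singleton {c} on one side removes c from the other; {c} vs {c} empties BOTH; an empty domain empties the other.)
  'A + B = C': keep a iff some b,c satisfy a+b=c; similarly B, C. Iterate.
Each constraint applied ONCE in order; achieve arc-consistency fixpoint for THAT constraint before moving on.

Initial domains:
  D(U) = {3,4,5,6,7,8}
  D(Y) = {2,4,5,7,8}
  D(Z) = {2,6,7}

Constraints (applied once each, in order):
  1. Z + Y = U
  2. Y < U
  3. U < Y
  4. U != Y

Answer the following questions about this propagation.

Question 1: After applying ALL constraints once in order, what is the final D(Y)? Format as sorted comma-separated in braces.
Answer: {5}

Derivation:
Constraint 1 (Z + Y = U) on D(Z)={2,6,7} D(Y)={2,4,5,7,8} D(U)={3,4,5,6,7,8}: Z {2,6,7}->{2,6}; Y {2,4,5,7,8}->{2,4,5}; U {3,4,5,6,7,8}->{4,6,7,8}
Constraint 2 (Y < U) on D(Y)={2,4,5} D(U)={4,6,7,8}: no change
Constraint 3 (U < Y) on D(U)={4,6,7,8} D(Y)={2,4,5}: U {4,6,7,8}->{4}; Y {2,4,5}->{5}
Constraint 4 (U != Y) on D(U)={4} D(Y)={5}: no change
So after all 4 constraints: D(Y) = {5}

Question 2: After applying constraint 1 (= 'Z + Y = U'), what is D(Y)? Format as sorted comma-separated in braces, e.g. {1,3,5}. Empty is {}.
Constraint 1 (Z + Y = U) on D(Z)={2,6,7} D(Y)={2,4,5,7,8} D(U)={3,4,5,6,7,8}: Z {2,6,7}->{2,6}; Y {2,4,5,7,8}->{2,4,5}; U {3,4,5,6,7,8}->{4,6,7,8}
So after constraint 1: D(Y) = {2,4,5}

Answer: {2,4,5}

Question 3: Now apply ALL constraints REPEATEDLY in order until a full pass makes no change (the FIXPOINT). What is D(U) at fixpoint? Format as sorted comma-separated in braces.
pass 0 (initial): D(U)={3,4,5,6,7,8}
pass 1: U {3,4,5,6,7,8}->{4}; Y {2,4,5,7,8}->{5}; Z {2,6,7}->{2,6}
pass 2: U {4}->{}; Y {5}->{}; Z {2,6}->{}
pass 3: no change
Fixpoint after 3 passes: D(U) = {}

Answer: {}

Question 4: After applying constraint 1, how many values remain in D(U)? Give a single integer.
Constraint 1 (Z + Y = U) on D(Z)={2,6,7} D(Y)={2,4,5,7,8} D(U)={3,4,5,6,7,8}: Z {2,6,7}->{2,6}; Y {2,4,5,7,8}->{2,4,5}; U {3,4,5,6,7,8}->{4,6,7,8}
So after constraint 1: D(U)={4,6,7,8}, size = 4

Answer: 4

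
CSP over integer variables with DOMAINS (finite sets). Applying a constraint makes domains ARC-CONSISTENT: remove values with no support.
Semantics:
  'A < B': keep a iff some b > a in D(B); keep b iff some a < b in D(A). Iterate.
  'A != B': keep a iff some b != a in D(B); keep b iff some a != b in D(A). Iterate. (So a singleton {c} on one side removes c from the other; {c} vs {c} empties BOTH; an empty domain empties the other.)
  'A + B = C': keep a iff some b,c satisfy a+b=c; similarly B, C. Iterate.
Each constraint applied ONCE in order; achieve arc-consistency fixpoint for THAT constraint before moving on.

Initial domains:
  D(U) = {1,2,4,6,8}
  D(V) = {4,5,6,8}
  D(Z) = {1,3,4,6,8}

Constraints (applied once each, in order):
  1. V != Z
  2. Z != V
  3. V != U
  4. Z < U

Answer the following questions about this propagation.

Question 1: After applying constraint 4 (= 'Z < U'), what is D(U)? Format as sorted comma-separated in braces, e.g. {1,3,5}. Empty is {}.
Constraint 1 (V != Z) on D(V)={4,5,6,8} D(Z)={1,3,4,6,8}: no change
Constraint 2 (Z != V) on D(Z)={1,3,4,6,8} D(V)={4,5,6,8}: no change
Constraint 3 (V != U) on D(V)={4,5,6,8} D(U)={1,2,4,6,8}: no change
Constraint 4 (Z < U) on D(Z)={1,3,4,6,8} D(U)={1,2,4,6,8}: Z {1,3,4,6,8}->{1,3,4,6}; U {1,2,4,6,8}->{2,4,6,8}
So after constraint 4: D(U) = {2,4,6,8}

Answer: {2,4,6,8}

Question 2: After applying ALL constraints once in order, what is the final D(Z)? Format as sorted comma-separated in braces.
Answer: {1,3,4,6}

Derivation:
Constraint 1 (V != Z) on D(V)={4,5,6,8} D(Z)={1,3,4,6,8}: no change
Constraint 2 (Z != V) on D(Z)={1,3,4,6,8} D(V)={4,5,6,8}: no change
Constraint 3 (V != U) on D(V)={4,5,6,8} D(U)={1,2,4,6,8}: no change
Constraint 4 (Z < U) on D(Z)={1,3,4,6,8} D(U)={1,2,4,6,8}: Z {1,3,4,6,8}->{1,3,4,6}; U {1,2,4,6,8}->{2,4,6,8}
So after all 4 constraints: D(Z) = {1,3,4,6}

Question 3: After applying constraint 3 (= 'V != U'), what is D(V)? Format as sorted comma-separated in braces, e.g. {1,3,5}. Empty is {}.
Constraint 1 (V != Z) on D(V)={4,5,6,8} D(Z)={1,3,4,6,8}: no change
Constraint 2 (Z != V) on D(Z)={1,3,4,6,8} D(V)={4,5,6,8}: no change
Constraint 3 (V != U) on D(V)={4,5,6,8} D(U)={1,2,4,6,8}: no change
So after constraint 3: D(V) = {4,5,6,8}

Answer: {4,5,6,8}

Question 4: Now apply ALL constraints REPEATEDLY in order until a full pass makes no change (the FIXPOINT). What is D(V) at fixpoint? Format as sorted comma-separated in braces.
Answer: {4,5,6,8}

Derivation:
pass 0 (initial): D(V)={4,5,6,8}
pass 1: U {1,2,4,6,8}->{2,4,6,8}; Z {1,3,4,6,8}->{1,3,4,6}
pass 2: no change
Fixpoint after 2 passes: D(V) = {4,5,6,8}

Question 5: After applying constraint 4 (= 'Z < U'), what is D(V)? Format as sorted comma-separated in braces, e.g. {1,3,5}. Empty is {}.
Answer: {4,5,6,8}

Derivation:
Constraint 1 (V != Z) on D(V)={4,5,6,8} D(Z)={1,3,4,6,8}: no change
Constraint 2 (Z != V) on D(Z)={1,3,4,6,8} D(V)={4,5,6,8}: no change
Constraint 3 (V != U) on D(V)={4,5,6,8} D(U)={1,2,4,6,8}: no change
Constraint 4 (Z < U) on D(Z)={1,3,4,6,8} D(U)={1,2,4,6,8}: Z {1,3,4,6,8}->{1,3,4,6}; U {1,2,4,6,8}->{2,4,6,8}
So after constraint 4: D(V) = {4,5,6,8}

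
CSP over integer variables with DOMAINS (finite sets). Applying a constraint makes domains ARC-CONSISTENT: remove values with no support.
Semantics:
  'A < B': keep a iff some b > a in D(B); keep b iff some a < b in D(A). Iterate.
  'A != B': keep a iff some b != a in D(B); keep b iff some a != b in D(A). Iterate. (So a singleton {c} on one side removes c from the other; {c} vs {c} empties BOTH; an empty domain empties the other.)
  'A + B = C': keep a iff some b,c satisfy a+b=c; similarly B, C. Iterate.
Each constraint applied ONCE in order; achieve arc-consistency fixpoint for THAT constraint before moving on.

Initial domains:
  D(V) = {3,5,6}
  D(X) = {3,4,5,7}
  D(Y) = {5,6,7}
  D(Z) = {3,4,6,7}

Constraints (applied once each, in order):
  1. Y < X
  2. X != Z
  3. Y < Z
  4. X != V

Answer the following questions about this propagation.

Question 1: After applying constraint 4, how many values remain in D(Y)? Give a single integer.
Answer: 1

Derivation:
Constraint 1 (Y < X) on D(Y)={5,6,7} D(X)={3,4,5,7}: Y {5,6,7}->{5,6}; X {3,4,5,7}->{7}
Constraint 2 (X != Z) on D(X)={7} D(Z)={3,4,6,7}: Z {3,4,6,7}->{3,4,6}
Constraint 3 (Y < Z) on D(Y)={5,6} D(Z)={3,4,6}: Y {5,6}->{5}; Z {3,4,6}->{6}
Constraint 4 (X != V) on D(X)={7} D(V)={3,5,6}: no change
So after constraint 4: D(Y)={5}, size = 1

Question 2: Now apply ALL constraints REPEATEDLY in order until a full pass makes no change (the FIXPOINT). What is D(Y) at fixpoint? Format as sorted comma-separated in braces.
Answer: {5}

Derivation:
pass 0 (initial): D(Y)={5,6,7}
pass 1: X {3,4,5,7}->{7}; Y {5,6,7}->{5}; Z {3,4,6,7}->{6}
pass 2: no change
Fixpoint after 2 passes: D(Y) = {5}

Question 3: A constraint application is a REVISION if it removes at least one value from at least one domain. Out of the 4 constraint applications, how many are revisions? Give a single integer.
Answer: 3

Derivation:
Constraint 1 (Y < X) on D(Y)={5,6,7} D(X)={3,4,5,7}: Y {5,6,7}->{5,6}; X {3,4,5,7}->{7} => REVISION
Constraint 2 (X != Z) on D(X)={7} D(Z)={3,4,6,7}: Z {3,4,6,7}->{3,4,6} => REVISION
Constraint 3 (Y < Z) on D(Y)={5,6} D(Z)={3,4,6}: Y {5,6}->{5}; Z {3,4,6}->{6} => REVISION
Constraint 4 (X != V) on D(X)={7} D(V)={3,5,6}: no change => not a revision
Total revisions = 3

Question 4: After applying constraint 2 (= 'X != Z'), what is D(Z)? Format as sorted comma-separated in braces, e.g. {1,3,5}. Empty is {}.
Answer: {3,4,6}

Derivation:
Constraint 1 (Y < X) on D(Y)={5,6,7} D(X)={3,4,5,7}: Y {5,6,7}->{5,6}; X {3,4,5,7}->{7}
Constraint 2 (X != Z) on D(X)={7} D(Z)={3,4,6,7}: Z {3,4,6,7}->{3,4,6}
So after constraint 2: D(Z) = {3,4,6}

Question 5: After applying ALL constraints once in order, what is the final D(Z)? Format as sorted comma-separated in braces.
Constraint 1 (Y < X) on D(Y)={5,6,7} D(X)={3,4,5,7}: Y {5,6,7}->{5,6}; X {3,4,5,7}->{7}
Constraint 2 (X != Z) on D(X)={7} D(Z)={3,4,6,7}: Z {3,4,6,7}->{3,4,6}
Constraint 3 (Y < Z) on D(Y)={5,6} D(Z)={3,4,6}: Y {5,6}->{5}; Z {3,4,6}->{6}
Constraint 4 (X != V) on D(X)={7} D(V)={3,5,6}: no change
So after all 4 constraints: D(Z) = {6}

Answer: {6}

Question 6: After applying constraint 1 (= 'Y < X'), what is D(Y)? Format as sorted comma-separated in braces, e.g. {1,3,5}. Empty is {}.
Answer: {5,6}

Derivation:
Constraint 1 (Y < X) on D(Y)={5,6,7} D(X)={3,4,5,7}: Y {5,6,7}->{5,6}; X {3,4,5,7}->{7}
So after constraint 1: D(Y) = {5,6}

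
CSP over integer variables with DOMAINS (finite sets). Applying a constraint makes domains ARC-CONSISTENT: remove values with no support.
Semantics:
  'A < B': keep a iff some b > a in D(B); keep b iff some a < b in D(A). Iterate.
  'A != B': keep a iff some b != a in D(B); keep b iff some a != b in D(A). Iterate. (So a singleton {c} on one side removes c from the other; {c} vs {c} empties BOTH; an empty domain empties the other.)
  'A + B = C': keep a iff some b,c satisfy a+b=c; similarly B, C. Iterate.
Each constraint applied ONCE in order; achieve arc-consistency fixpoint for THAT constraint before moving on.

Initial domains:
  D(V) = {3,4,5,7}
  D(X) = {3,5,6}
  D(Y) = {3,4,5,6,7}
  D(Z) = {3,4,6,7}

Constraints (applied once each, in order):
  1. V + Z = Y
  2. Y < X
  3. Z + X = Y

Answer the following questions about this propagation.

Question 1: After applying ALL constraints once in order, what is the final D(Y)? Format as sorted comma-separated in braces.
Constraint 1 (V + Z = Y) on D(V)={3,4,5,7} D(Z)={3,4,6,7} D(Y)={3,4,5,6,7}: V {3,4,5,7}->{3,4}; Z {3,4,6,7}->{3,4}; Y {3,4,5,6,7}->{6,7}
Constraint 2 (Y < X) on D(Y)={6,7} D(X)={3,5,6}: Y {6,7}->{}; X {3,5,6}->{}
Constraint 3 (Z + X = Y) on D(Z)={3,4} D(X)={} D(Y)={}: Z {3,4}->{}
So after all 3 constraints: D(Y) = {}

Answer: {}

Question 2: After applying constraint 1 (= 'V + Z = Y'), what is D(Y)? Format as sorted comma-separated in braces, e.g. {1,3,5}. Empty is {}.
Answer: {6,7}

Derivation:
Constraint 1 (V + Z = Y) on D(V)={3,4,5,7} D(Z)={3,4,6,7} D(Y)={3,4,5,6,7}: V {3,4,5,7}->{3,4}; Z {3,4,6,7}->{3,4}; Y {3,4,5,6,7}->{6,7}
So after constraint 1: D(Y) = {6,7}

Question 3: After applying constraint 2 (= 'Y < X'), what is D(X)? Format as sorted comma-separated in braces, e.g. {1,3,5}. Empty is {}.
Constraint 1 (V + Z = Y) on D(V)={3,4,5,7} D(Z)={3,4,6,7} D(Y)={3,4,5,6,7}: V {3,4,5,7}->{3,4}; Z {3,4,6,7}->{3,4}; Y {3,4,5,6,7}->{6,7}
Constraint 2 (Y < X) on D(Y)={6,7} D(X)={3,5,6}: Y {6,7}->{}; X {3,5,6}->{}
So after constraint 2: D(X) = {}

Answer: {}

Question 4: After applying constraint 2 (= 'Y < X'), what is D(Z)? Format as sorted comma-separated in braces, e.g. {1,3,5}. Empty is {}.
Constraint 1 (V + Z = Y) on D(V)={3,4,5,7} D(Z)={3,4,6,7} D(Y)={3,4,5,6,7}: V {3,4,5,7}->{3,4}; Z {3,4,6,7}->{3,4}; Y {3,4,5,6,7}->{6,7}
Constraint 2 (Y < X) on D(Y)={6,7} D(X)={3,5,6}: Y {6,7}->{}; X {3,5,6}->{}
So after constraint 2: D(Z) = {3,4}

Answer: {3,4}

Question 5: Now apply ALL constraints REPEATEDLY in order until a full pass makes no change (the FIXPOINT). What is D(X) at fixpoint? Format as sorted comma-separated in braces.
Answer: {}

Derivation:
pass 0 (initial): D(X)={3,5,6}
pass 1: V {3,4,5,7}->{3,4}; X {3,5,6}->{}; Y {3,4,5,6,7}->{}; Z {3,4,6,7}->{}
pass 2: V {3,4}->{}
pass 3: no change
Fixpoint after 3 passes: D(X) = {}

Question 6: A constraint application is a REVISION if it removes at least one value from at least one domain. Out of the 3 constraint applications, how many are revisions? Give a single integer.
Answer: 3

Derivation:
Constraint 1 (V + Z = Y) on D(V)={3,4,5,7} D(Z)={3,4,6,7} D(Y)={3,4,5,6,7}: V {3,4,5,7}->{3,4}; Z {3,4,6,7}->{3,4}; Y {3,4,5,6,7}->{6,7} => REVISION
Constraint 2 (Y < X) on D(Y)={6,7} D(X)={3,5,6}: Y {6,7}->{}; X {3,5,6}->{} => REVISION
Constraint 3 (Z + X = Y) on D(Z)={3,4} D(X)={} D(Y)={}: Z {3,4}->{} => REVISION
Total revisions = 3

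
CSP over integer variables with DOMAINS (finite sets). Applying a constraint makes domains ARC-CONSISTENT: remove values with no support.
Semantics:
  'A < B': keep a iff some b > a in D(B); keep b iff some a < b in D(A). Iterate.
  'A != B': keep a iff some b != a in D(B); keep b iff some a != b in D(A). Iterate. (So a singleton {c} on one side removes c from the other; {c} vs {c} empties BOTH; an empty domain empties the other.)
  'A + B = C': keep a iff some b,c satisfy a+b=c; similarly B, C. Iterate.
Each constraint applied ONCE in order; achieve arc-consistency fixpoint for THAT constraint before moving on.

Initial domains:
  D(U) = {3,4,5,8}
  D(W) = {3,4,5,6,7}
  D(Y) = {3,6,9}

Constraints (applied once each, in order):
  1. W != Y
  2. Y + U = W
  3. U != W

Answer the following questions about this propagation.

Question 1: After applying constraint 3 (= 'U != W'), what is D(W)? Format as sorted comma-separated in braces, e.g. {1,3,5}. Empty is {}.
Answer: {6,7}

Derivation:
Constraint 1 (W != Y) on D(W)={3,4,5,6,7} D(Y)={3,6,9}: no change
Constraint 2 (Y + U = W) on D(Y)={3,6,9} D(U)={3,4,5,8} D(W)={3,4,5,6,7}: Y {3,6,9}->{3}; U {3,4,5,8}->{3,4}; W {3,4,5,6,7}->{6,7}
Constraint 3 (U != W) on D(U)={3,4} D(W)={6,7}: no change
So after constraint 3: D(W) = {6,7}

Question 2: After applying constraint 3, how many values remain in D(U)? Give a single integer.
Constraint 1 (W != Y) on D(W)={3,4,5,6,7} D(Y)={3,6,9}: no change
Constraint 2 (Y + U = W) on D(Y)={3,6,9} D(U)={3,4,5,8} D(W)={3,4,5,6,7}: Y {3,6,9}->{3}; U {3,4,5,8}->{3,4}; W {3,4,5,6,7}->{6,7}
Constraint 3 (U != W) on D(U)={3,4} D(W)={6,7}: no change
So after constraint 3: D(U)={3,4}, size = 2

Answer: 2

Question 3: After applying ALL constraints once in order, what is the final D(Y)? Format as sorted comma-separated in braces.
Constraint 1 (W != Y) on D(W)={3,4,5,6,7} D(Y)={3,6,9}: no change
Constraint 2 (Y + U = W) on D(Y)={3,6,9} D(U)={3,4,5,8} D(W)={3,4,5,6,7}: Y {3,6,9}->{3}; U {3,4,5,8}->{3,4}; W {3,4,5,6,7}->{6,7}
Constraint 3 (U != W) on D(U)={3,4} D(W)={6,7}: no change
So after all 3 constraints: D(Y) = {3}

Answer: {3}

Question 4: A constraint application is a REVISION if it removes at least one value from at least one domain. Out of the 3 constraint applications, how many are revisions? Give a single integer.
Answer: 1

Derivation:
Constraint 1 (W != Y) on D(W)={3,4,5,6,7} D(Y)={3,6,9}: no change => not a revision
Constraint 2 (Y + U = W) on D(Y)={3,6,9} D(U)={3,4,5,8} D(W)={3,4,5,6,7}: Y {3,6,9}->{3}; U {3,4,5,8}->{3,4}; W {3,4,5,6,7}->{6,7} => REVISION
Constraint 3 (U != W) on D(U)={3,4} D(W)={6,7}: no change => not a revision
Total revisions = 1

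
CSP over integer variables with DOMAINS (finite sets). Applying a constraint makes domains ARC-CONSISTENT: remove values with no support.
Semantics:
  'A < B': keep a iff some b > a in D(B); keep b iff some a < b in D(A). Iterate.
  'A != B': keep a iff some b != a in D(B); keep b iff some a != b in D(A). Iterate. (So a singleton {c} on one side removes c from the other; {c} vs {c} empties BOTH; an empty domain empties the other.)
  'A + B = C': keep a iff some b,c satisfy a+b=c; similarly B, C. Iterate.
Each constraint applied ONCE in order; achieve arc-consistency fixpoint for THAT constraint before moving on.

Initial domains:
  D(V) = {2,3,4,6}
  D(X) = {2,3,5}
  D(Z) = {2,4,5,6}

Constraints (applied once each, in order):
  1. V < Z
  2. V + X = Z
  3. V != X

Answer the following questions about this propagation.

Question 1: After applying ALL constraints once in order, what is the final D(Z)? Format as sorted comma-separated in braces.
Constraint 1 (V < Z) on D(V)={2,3,4,6} D(Z)={2,4,5,6}: V {2,3,4,6}->{2,3,4}; Z {2,4,5,6}->{4,5,6}
Constraint 2 (V + X = Z) on D(V)={2,3,4} D(X)={2,3,5} D(Z)={4,5,6}: X {2,3,5}->{2,3}
Constraint 3 (V != X) on D(V)={2,3,4} D(X)={2,3}: no change
So after all 3 constraints: D(Z) = {4,5,6}

Answer: {4,5,6}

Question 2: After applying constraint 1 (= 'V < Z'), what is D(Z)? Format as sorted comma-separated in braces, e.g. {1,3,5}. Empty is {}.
Answer: {4,5,6}

Derivation:
Constraint 1 (V < Z) on D(V)={2,3,4,6} D(Z)={2,4,5,6}: V {2,3,4,6}->{2,3,4}; Z {2,4,5,6}->{4,5,6}
So after constraint 1: D(Z) = {4,5,6}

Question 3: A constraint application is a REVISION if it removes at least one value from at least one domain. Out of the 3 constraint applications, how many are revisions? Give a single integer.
Answer: 2

Derivation:
Constraint 1 (V < Z) on D(V)={2,3,4,6} D(Z)={2,4,5,6}: V {2,3,4,6}->{2,3,4}; Z {2,4,5,6}->{4,5,6} => REVISION
Constraint 2 (V + X = Z) on D(V)={2,3,4} D(X)={2,3,5} D(Z)={4,5,6}: X {2,3,5}->{2,3} => REVISION
Constraint 3 (V != X) on D(V)={2,3,4} D(X)={2,3}: no change => not a revision
Total revisions = 2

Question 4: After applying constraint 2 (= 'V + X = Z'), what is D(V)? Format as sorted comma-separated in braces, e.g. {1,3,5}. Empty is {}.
Answer: {2,3,4}

Derivation:
Constraint 1 (V < Z) on D(V)={2,3,4,6} D(Z)={2,4,5,6}: V {2,3,4,6}->{2,3,4}; Z {2,4,5,6}->{4,5,6}
Constraint 2 (V + X = Z) on D(V)={2,3,4} D(X)={2,3,5} D(Z)={4,5,6}: X {2,3,5}->{2,3}
So after constraint 2: D(V) = {2,3,4}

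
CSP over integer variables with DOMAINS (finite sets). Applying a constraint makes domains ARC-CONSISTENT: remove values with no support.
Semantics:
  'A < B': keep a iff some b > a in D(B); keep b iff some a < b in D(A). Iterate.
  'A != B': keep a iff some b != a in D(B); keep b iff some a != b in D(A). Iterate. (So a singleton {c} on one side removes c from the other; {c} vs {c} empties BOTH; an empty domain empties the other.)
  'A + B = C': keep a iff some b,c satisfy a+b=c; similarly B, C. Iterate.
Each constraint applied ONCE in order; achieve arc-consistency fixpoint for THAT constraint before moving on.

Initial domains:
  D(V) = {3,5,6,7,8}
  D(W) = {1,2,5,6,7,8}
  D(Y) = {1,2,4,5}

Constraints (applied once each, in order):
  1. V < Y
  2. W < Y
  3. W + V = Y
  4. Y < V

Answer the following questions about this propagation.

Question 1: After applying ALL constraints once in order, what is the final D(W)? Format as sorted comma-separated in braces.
Answer: {1,2}

Derivation:
Constraint 1 (V < Y) on D(V)={3,5,6,7,8} D(Y)={1,2,4,5}: V {3,5,6,7,8}->{3}; Y {1,2,4,5}->{4,5}
Constraint 2 (W < Y) on D(W)={1,2,5,6,7,8} D(Y)={4,5}: W {1,2,5,6,7,8}->{1,2}
Constraint 3 (W + V = Y) on D(W)={1,2} D(V)={3} D(Y)={4,5}: no change
Constraint 4 (Y < V) on D(Y)={4,5} D(V)={3}: Y {4,5}->{}; V {3}->{}
So after all 4 constraints: D(W) = {1,2}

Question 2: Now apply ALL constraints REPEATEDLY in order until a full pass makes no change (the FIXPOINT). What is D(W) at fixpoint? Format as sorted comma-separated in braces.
pass 0 (initial): D(W)={1,2,5,6,7,8}
pass 1: V {3,5,6,7,8}->{}; W {1,2,5,6,7,8}->{1,2}; Y {1,2,4,5}->{}
pass 2: W {1,2}->{}
pass 3: no change
Fixpoint after 3 passes: D(W) = {}

Answer: {}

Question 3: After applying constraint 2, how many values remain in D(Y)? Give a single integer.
Constraint 1 (V < Y) on D(V)={3,5,6,7,8} D(Y)={1,2,4,5}: V {3,5,6,7,8}->{3}; Y {1,2,4,5}->{4,5}
Constraint 2 (W < Y) on D(W)={1,2,5,6,7,8} D(Y)={4,5}: W {1,2,5,6,7,8}->{1,2}
So after constraint 2: D(Y)={4,5}, size = 2

Answer: 2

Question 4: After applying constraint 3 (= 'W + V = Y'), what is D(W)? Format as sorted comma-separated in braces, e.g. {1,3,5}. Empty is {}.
Constraint 1 (V < Y) on D(V)={3,5,6,7,8} D(Y)={1,2,4,5}: V {3,5,6,7,8}->{3}; Y {1,2,4,5}->{4,5}
Constraint 2 (W < Y) on D(W)={1,2,5,6,7,8} D(Y)={4,5}: W {1,2,5,6,7,8}->{1,2}
Constraint 3 (W + V = Y) on D(W)={1,2} D(V)={3} D(Y)={4,5}: no change
So after constraint 3: D(W) = {1,2}

Answer: {1,2}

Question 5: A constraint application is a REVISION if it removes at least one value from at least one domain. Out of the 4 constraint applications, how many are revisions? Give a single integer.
Answer: 3

Derivation:
Constraint 1 (V < Y) on D(V)={3,5,6,7,8} D(Y)={1,2,4,5}: V {3,5,6,7,8}->{3}; Y {1,2,4,5}->{4,5} => REVISION
Constraint 2 (W < Y) on D(W)={1,2,5,6,7,8} D(Y)={4,5}: W {1,2,5,6,7,8}->{1,2} => REVISION
Constraint 3 (W + V = Y) on D(W)={1,2} D(V)={3} D(Y)={4,5}: no change => not a revision
Constraint 4 (Y < V) on D(Y)={4,5} D(V)={3}: Y {4,5}->{}; V {3}->{} => REVISION
Total revisions = 3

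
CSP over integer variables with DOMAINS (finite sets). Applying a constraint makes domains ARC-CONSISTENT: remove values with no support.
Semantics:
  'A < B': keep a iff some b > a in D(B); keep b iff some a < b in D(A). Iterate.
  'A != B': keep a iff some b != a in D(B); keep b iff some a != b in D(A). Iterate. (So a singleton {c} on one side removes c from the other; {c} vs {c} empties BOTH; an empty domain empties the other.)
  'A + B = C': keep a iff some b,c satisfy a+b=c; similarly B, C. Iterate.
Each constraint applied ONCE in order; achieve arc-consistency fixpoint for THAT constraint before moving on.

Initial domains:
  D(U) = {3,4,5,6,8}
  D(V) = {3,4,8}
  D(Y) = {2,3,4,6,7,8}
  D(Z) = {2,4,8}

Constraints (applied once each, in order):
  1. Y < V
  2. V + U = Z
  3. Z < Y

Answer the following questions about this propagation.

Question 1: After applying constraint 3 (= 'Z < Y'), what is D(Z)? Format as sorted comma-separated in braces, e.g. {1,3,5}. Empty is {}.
Answer: {}

Derivation:
Constraint 1 (Y < V) on D(Y)={2,3,4,6,7,8} D(V)={3,4,8}: Y {2,3,4,6,7,8}->{2,3,4,6,7}
Constraint 2 (V + U = Z) on D(V)={3,4,8} D(U)={3,4,5,6,8} D(Z)={2,4,8}: V {3,4,8}->{3,4}; U {3,4,5,6,8}->{4,5}; Z {2,4,8}->{8}
Constraint 3 (Z < Y) on D(Z)={8} D(Y)={2,3,4,6,7}: Z {8}->{}; Y {2,3,4,6,7}->{}
So after constraint 3: D(Z) = {}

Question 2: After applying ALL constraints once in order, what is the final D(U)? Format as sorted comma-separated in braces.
Answer: {4,5}

Derivation:
Constraint 1 (Y < V) on D(Y)={2,3,4,6,7,8} D(V)={3,4,8}: Y {2,3,4,6,7,8}->{2,3,4,6,7}
Constraint 2 (V + U = Z) on D(V)={3,4,8} D(U)={3,4,5,6,8} D(Z)={2,4,8}: V {3,4,8}->{3,4}; U {3,4,5,6,8}->{4,5}; Z {2,4,8}->{8}
Constraint 3 (Z < Y) on D(Z)={8} D(Y)={2,3,4,6,7}: Z {8}->{}; Y {2,3,4,6,7}->{}
So after all 3 constraints: D(U) = {4,5}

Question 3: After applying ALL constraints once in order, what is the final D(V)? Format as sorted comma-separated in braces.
Constraint 1 (Y < V) on D(Y)={2,3,4,6,7,8} D(V)={3,4,8}: Y {2,3,4,6,7,8}->{2,3,4,6,7}
Constraint 2 (V + U = Z) on D(V)={3,4,8} D(U)={3,4,5,6,8} D(Z)={2,4,8}: V {3,4,8}->{3,4}; U {3,4,5,6,8}->{4,5}; Z {2,4,8}->{8}
Constraint 3 (Z < Y) on D(Z)={8} D(Y)={2,3,4,6,7}: Z {8}->{}; Y {2,3,4,6,7}->{}
So after all 3 constraints: D(V) = {3,4}

Answer: {3,4}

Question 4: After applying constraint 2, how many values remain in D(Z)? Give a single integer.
Constraint 1 (Y < V) on D(Y)={2,3,4,6,7,8} D(V)={3,4,8}: Y {2,3,4,6,7,8}->{2,3,4,6,7}
Constraint 2 (V + U = Z) on D(V)={3,4,8} D(U)={3,4,5,6,8} D(Z)={2,4,8}: V {3,4,8}->{3,4}; U {3,4,5,6,8}->{4,5}; Z {2,4,8}->{8}
So after constraint 2: D(Z)={8}, size = 1

Answer: 1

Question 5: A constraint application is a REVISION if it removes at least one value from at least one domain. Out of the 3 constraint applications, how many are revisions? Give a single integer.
Answer: 3

Derivation:
Constraint 1 (Y < V) on D(Y)={2,3,4,6,7,8} D(V)={3,4,8}: Y {2,3,4,6,7,8}->{2,3,4,6,7} => REVISION
Constraint 2 (V + U = Z) on D(V)={3,4,8} D(U)={3,4,5,6,8} D(Z)={2,4,8}: V {3,4,8}->{3,4}; U {3,4,5,6,8}->{4,5}; Z {2,4,8}->{8} => REVISION
Constraint 3 (Z < Y) on D(Z)={8} D(Y)={2,3,4,6,7}: Z {8}->{}; Y {2,3,4,6,7}->{} => REVISION
Total revisions = 3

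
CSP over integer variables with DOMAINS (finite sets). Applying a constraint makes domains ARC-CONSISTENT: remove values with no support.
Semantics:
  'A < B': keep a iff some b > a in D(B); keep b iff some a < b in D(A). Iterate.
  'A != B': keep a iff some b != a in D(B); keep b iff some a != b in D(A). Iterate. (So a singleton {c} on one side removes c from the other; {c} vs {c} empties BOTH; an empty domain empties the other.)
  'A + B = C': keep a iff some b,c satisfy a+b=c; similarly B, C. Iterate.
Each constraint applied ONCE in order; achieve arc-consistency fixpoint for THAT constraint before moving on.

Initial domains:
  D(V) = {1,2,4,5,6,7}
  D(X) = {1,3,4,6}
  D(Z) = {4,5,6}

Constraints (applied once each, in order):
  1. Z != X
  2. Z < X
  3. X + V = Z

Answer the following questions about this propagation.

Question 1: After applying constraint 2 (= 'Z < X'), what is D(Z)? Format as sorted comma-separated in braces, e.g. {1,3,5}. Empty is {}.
Answer: {4,5}

Derivation:
Constraint 1 (Z != X) on D(Z)={4,5,6} D(X)={1,3,4,6}: no change
Constraint 2 (Z < X) on D(Z)={4,5,6} D(X)={1,3,4,6}: Z {4,5,6}->{4,5}; X {1,3,4,6}->{6}
So after constraint 2: D(Z) = {4,5}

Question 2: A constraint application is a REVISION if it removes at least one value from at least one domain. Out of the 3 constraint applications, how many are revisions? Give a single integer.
Constraint 1 (Z != X) on D(Z)={4,5,6} D(X)={1,3,4,6}: no change => not a revision
Constraint 2 (Z < X) on D(Z)={4,5,6} D(X)={1,3,4,6}: Z {4,5,6}->{4,5}; X {1,3,4,6}->{6} => REVISION
Constraint 3 (X + V = Z) on D(X)={6} D(V)={1,2,4,5,6,7} D(Z)={4,5}: X {6}->{}; V {1,2,4,5,6,7}->{}; Z {4,5}->{} => REVISION
Total revisions = 2

Answer: 2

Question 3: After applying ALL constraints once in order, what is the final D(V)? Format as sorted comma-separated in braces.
Constraint 1 (Z != X) on D(Z)={4,5,6} D(X)={1,3,4,6}: no change
Constraint 2 (Z < X) on D(Z)={4,5,6} D(X)={1,3,4,6}: Z {4,5,6}->{4,5}; X {1,3,4,6}->{6}
Constraint 3 (X + V = Z) on D(X)={6} D(V)={1,2,4,5,6,7} D(Z)={4,5}: X {6}->{}; V {1,2,4,5,6,7}->{}; Z {4,5}->{}
So after all 3 constraints: D(V) = {}

Answer: {}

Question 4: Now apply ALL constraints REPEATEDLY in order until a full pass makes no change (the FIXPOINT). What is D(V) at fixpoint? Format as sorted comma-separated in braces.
pass 0 (initial): D(V)={1,2,4,5,6,7}
pass 1: V {1,2,4,5,6,7}->{}; X {1,3,4,6}->{}; Z {4,5,6}->{}
pass 2: no change
Fixpoint after 2 passes: D(V) = {}

Answer: {}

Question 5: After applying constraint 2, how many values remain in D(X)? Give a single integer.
Constraint 1 (Z != X) on D(Z)={4,5,6} D(X)={1,3,4,6}: no change
Constraint 2 (Z < X) on D(Z)={4,5,6} D(X)={1,3,4,6}: Z {4,5,6}->{4,5}; X {1,3,4,6}->{6}
So after constraint 2: D(X)={6}, size = 1

Answer: 1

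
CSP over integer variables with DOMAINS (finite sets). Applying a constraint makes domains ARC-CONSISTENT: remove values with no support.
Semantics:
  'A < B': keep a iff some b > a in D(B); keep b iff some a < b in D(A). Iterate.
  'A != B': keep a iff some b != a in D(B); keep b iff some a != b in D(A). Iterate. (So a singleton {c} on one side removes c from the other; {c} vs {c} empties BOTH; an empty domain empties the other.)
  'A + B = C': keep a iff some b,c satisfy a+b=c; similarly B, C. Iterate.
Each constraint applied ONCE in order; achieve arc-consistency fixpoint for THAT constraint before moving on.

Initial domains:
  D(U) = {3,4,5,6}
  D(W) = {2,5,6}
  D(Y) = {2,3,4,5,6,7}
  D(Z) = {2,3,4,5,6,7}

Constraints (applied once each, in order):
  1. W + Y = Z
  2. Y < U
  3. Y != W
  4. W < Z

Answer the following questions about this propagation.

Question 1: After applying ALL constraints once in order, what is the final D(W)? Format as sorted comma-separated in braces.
Answer: {2,5}

Derivation:
Constraint 1 (W + Y = Z) on D(W)={2,5,6} D(Y)={2,3,4,5,6,7} D(Z)={2,3,4,5,6,7}: W {2,5,6}->{2,5}; Y {2,3,4,5,6,7}->{2,3,4,5}; Z {2,3,4,5,6,7}->{4,5,6,7}
Constraint 2 (Y < U) on D(Y)={2,3,4,5} D(U)={3,4,5,6}: no change
Constraint 3 (Y != W) on D(Y)={2,3,4,5} D(W)={2,5}: no change
Constraint 4 (W < Z) on D(W)={2,5} D(Z)={4,5,6,7}: no change
So after all 4 constraints: D(W) = {2,5}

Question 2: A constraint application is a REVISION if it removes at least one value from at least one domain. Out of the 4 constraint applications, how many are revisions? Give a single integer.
Answer: 1

Derivation:
Constraint 1 (W + Y = Z) on D(W)={2,5,6} D(Y)={2,3,4,5,6,7} D(Z)={2,3,4,5,6,7}: W {2,5,6}->{2,5}; Y {2,3,4,5,6,7}->{2,3,4,5}; Z {2,3,4,5,6,7}->{4,5,6,7} => REVISION
Constraint 2 (Y < U) on D(Y)={2,3,4,5} D(U)={3,4,5,6}: no change => not a revision
Constraint 3 (Y != W) on D(Y)={2,3,4,5} D(W)={2,5}: no change => not a revision
Constraint 4 (W < Z) on D(W)={2,5} D(Z)={4,5,6,7}: no change => not a revision
Total revisions = 1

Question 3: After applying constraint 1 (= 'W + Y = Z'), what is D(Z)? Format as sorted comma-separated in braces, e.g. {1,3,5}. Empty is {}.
Constraint 1 (W + Y = Z) on D(W)={2,5,6} D(Y)={2,3,4,5,6,7} D(Z)={2,3,4,5,6,7}: W {2,5,6}->{2,5}; Y {2,3,4,5,6,7}->{2,3,4,5}; Z {2,3,4,5,6,7}->{4,5,6,7}
So after constraint 1: D(Z) = {4,5,6,7}

Answer: {4,5,6,7}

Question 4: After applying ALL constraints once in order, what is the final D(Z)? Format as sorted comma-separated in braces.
Answer: {4,5,6,7}

Derivation:
Constraint 1 (W + Y = Z) on D(W)={2,5,6} D(Y)={2,3,4,5,6,7} D(Z)={2,3,4,5,6,7}: W {2,5,6}->{2,5}; Y {2,3,4,5,6,7}->{2,3,4,5}; Z {2,3,4,5,6,7}->{4,5,6,7}
Constraint 2 (Y < U) on D(Y)={2,3,4,5} D(U)={3,4,5,6}: no change
Constraint 3 (Y != W) on D(Y)={2,3,4,5} D(W)={2,5}: no change
Constraint 4 (W < Z) on D(W)={2,5} D(Z)={4,5,6,7}: no change
So after all 4 constraints: D(Z) = {4,5,6,7}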